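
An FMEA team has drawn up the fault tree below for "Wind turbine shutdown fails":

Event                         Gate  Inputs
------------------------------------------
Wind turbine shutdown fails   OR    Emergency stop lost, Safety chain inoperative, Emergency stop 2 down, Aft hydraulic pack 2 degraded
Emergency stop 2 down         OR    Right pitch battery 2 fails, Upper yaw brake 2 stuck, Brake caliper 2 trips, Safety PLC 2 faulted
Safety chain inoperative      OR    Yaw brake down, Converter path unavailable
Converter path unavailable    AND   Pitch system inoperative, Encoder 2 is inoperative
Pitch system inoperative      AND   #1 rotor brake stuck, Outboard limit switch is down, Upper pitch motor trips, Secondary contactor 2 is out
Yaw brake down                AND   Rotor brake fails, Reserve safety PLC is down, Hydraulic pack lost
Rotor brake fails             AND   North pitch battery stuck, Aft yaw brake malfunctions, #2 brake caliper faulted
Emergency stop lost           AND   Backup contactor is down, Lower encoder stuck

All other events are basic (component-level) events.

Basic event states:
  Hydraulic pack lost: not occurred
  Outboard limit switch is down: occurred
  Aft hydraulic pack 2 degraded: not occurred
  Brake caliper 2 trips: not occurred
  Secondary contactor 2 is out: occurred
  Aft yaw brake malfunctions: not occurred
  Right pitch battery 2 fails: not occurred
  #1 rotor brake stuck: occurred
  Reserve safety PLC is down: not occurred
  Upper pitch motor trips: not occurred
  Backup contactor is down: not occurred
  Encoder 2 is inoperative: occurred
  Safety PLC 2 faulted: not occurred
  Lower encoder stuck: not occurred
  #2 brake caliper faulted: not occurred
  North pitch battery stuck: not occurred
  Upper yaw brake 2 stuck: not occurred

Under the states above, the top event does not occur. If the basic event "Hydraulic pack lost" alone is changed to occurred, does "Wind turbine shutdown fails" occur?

No

Counterfactual: set "Hydraulic pack lost" to occurred.
Emergency stop lost [AND]: Backup contactor is down=not, Lower encoder stuck=not → not all inputs occur → does not occur.
Rotor brake fails [AND]: North pitch battery stuck=not, Aft yaw brake malfunctions=not, #2 brake caliper faulted=not → not all inputs occur → does not occur.
Yaw brake down [AND]: Rotor brake fails=not, Reserve safety PLC is down=not, Hydraulic pack lost=occurs → not all inputs occur → does not occur.
Pitch system inoperative [AND]: #1 rotor brake stuck=occurs, Outboard limit switch is down=occurs, Upper pitch motor trips=not, Secondary contactor 2 is out=occurs → not all inputs occur → does not occur.
Converter path unavailable [AND]: Pitch system inoperative=not, Encoder 2 is inoperative=occurs → not all inputs occur → does not occur.
Safety chain inoperative [OR]: Yaw brake down=not, Converter path unavailable=not → no input occurs → does not occur.
Emergency stop 2 down [OR]: Right pitch battery 2 fails=not, Upper yaw brake 2 stuck=not, Brake caliper 2 trips=not, Safety PLC 2 faulted=not → no input occurs → does not occur.
Wind turbine shutdown fails [OR]: Emergency stop lost=not, Safety chain inoperative=not, Emergency stop 2 down=not, Aft hydraulic pack 2 degraded=not → no input occurs → does not occur.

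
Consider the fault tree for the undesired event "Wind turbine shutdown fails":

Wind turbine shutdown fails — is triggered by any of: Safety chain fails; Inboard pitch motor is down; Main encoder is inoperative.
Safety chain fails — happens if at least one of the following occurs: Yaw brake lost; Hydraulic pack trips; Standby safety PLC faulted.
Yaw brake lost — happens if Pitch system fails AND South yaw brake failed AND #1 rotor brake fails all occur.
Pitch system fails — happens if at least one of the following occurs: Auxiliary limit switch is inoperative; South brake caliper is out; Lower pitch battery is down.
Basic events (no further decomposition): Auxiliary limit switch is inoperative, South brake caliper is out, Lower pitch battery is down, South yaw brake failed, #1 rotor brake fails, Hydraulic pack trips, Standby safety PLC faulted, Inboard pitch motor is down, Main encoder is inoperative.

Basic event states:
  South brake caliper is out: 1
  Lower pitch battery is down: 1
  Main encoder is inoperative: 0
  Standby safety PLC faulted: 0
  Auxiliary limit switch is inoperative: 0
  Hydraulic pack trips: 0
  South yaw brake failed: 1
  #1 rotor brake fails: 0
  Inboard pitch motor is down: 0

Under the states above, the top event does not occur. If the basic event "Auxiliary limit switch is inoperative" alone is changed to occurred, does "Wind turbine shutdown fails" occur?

Counterfactual: set "Auxiliary limit switch is inoperative" to occurred.
Pitch system fails [OR]: Auxiliary limit switch is inoperative=occurs, South brake caliper is out=occurs, Lower pitch battery is down=occurs → at least one input occurs → occurs.
Yaw brake lost [AND]: Pitch system fails=occurs, South yaw brake failed=occurs, #1 rotor brake fails=not → not all inputs occur → does not occur.
Safety chain fails [OR]: Yaw brake lost=not, Hydraulic pack trips=not, Standby safety PLC faulted=not → no input occurs → does not occur.
Wind turbine shutdown fails [OR]: Safety chain fails=not, Inboard pitch motor is down=not, Main encoder is inoperative=not → no input occurs → does not occur.

No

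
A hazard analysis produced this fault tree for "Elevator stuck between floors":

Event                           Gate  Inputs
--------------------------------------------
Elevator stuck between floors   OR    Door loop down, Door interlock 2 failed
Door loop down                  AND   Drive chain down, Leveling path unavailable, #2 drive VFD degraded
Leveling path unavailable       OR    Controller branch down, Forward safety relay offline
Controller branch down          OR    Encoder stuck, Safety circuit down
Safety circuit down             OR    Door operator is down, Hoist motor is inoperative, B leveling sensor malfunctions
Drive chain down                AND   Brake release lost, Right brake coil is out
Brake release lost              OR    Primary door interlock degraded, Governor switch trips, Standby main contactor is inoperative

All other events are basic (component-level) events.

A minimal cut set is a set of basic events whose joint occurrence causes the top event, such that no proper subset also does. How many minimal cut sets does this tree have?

Brake release lost [OR]: union of children's cut sets → 3 cut set(s).
Drive chain down [AND]: one cut set from each child combined → 3 × 1 = 3 cut set(s).
Safety circuit down [OR]: union of children's cut sets → 3 cut set(s).
Controller branch down [OR]: union of children's cut sets → 4 cut set(s).
Leveling path unavailable [OR]: union of children's cut sets → 5 cut set(s).
Door loop down [AND]: one cut set from each child combined → 3 × 5 × 1 = 15 cut set(s).
Elevator stuck between floors [OR]: union of children's cut sets → 16 cut set(s).

16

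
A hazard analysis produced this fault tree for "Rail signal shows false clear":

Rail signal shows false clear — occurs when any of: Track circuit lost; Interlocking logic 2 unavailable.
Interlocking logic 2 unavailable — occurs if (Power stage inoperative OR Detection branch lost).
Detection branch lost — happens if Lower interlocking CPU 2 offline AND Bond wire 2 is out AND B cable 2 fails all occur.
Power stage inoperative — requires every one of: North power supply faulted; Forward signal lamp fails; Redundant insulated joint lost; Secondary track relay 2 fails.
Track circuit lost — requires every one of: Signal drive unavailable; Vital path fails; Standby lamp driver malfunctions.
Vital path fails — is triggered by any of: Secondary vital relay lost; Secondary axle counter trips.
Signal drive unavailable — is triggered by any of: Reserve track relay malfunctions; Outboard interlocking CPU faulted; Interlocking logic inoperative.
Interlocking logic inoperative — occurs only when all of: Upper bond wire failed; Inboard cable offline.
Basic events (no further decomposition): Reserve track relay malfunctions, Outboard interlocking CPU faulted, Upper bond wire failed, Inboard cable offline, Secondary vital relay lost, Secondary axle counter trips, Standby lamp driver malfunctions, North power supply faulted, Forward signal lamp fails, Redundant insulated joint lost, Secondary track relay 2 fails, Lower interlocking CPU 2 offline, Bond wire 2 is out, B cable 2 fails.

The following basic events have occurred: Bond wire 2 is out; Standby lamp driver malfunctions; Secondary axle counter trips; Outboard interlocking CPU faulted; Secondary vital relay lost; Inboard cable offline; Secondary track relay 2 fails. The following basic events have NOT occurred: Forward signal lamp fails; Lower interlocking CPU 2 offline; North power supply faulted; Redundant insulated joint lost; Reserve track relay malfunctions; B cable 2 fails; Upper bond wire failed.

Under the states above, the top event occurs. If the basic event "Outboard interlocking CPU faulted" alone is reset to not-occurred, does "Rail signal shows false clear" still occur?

No

Counterfactual: set "Outboard interlocking CPU faulted" to not occurred.
Interlocking logic inoperative [AND]: Upper bond wire failed=not, Inboard cable offline=occurs → not all inputs occur → does not occur.
Signal drive unavailable [OR]: Reserve track relay malfunctions=not, Outboard interlocking CPU faulted=not, Interlocking logic inoperative=not → no input occurs → does not occur.
Vital path fails [OR]: Secondary vital relay lost=occurs, Secondary axle counter trips=occurs → at least one input occurs → occurs.
Track circuit lost [AND]: Signal drive unavailable=not, Vital path fails=occurs, Standby lamp driver malfunctions=occurs → not all inputs occur → does not occur.
Power stage inoperative [AND]: North power supply faulted=not, Forward signal lamp fails=not, Redundant insulated joint lost=not, Secondary track relay 2 fails=occurs → not all inputs occur → does not occur.
Detection branch lost [AND]: Lower interlocking CPU 2 offline=not, Bond wire 2 is out=occurs, B cable 2 fails=not → not all inputs occur → does not occur.
Interlocking logic 2 unavailable [OR]: Power stage inoperative=not, Detection branch lost=not → no input occurs → does not occur.
Rail signal shows false clear [OR]: Track circuit lost=not, Interlocking logic 2 unavailable=not → no input occurs → does not occur.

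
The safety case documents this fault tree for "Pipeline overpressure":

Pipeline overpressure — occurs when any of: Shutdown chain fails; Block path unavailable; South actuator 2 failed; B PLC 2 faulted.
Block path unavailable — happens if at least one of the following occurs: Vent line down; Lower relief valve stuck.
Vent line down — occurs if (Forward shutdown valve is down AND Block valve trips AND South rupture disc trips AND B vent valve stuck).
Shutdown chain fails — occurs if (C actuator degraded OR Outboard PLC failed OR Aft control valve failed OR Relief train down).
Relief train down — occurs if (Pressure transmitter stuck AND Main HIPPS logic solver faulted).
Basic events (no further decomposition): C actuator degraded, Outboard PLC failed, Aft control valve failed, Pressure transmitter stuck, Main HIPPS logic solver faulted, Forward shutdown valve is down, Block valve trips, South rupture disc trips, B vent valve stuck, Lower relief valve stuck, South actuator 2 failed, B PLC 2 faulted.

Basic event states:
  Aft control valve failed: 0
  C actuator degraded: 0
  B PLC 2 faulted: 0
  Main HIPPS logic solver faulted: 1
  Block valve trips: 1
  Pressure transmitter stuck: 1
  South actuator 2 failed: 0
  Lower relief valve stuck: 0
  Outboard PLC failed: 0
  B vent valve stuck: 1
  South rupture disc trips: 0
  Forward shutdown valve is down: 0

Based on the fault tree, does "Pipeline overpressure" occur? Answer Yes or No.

Relief train down [AND]: Pressure transmitter stuck=occurs, Main HIPPS logic solver faulted=occurs → all inputs occur → occurs.
Shutdown chain fails [OR]: C actuator degraded=not, Outboard PLC failed=not, Aft control valve failed=not, Relief train down=occurs → at least one input occurs → occurs.
Vent line down [AND]: Forward shutdown valve is down=not, Block valve trips=occurs, South rupture disc trips=not, B vent valve stuck=occurs → not all inputs occur → does not occur.
Block path unavailable [OR]: Vent line down=not, Lower relief valve stuck=not → no input occurs → does not occur.
Pipeline overpressure [OR]: Shutdown chain fails=occurs, Block path unavailable=not, South actuator 2 failed=not, B PLC 2 faulted=not → at least one input occurs → occurs.

Yes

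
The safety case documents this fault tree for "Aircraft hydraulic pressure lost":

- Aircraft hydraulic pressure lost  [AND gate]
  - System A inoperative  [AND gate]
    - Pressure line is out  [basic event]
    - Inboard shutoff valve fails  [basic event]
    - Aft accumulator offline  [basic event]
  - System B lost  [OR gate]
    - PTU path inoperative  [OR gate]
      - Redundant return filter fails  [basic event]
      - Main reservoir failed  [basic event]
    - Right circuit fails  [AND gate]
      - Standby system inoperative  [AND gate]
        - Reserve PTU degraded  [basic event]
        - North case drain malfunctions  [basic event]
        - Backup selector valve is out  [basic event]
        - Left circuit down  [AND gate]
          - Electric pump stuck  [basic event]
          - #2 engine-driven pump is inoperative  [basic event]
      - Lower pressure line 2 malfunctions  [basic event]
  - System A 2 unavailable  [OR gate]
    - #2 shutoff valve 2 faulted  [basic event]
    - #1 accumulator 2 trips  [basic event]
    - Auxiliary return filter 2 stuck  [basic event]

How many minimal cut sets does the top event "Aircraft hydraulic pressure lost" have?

9

System A inoperative [AND]: one cut set from each child combined → 1 × 1 × 1 = 1 cut set(s).
PTU path inoperative [OR]: union of children's cut sets → 2 cut set(s).
Left circuit down [AND]: one cut set from each child combined → 1 × 1 = 1 cut set(s).
Standby system inoperative [AND]: one cut set from each child combined → 1 × 1 × 1 × 1 = 1 cut set(s).
Right circuit fails [AND]: one cut set from each child combined → 1 × 1 = 1 cut set(s).
System B lost [OR]: union of children's cut sets → 3 cut set(s).
System A 2 unavailable [OR]: union of children's cut sets → 3 cut set(s).
Aircraft hydraulic pressure lost [AND]: one cut set from each child combined → 1 × 3 × 3 = 9 cut set(s).
Minimal cut sets: {#2 shutoff valve 2 faulted, Aft accumulator offline, Inboard shutoff valve fails, Pressure line is out, Redundant return filter fails}; {#1 accumulator 2 trips, Aft accumulator offline, Inboard shutoff valve fails, Pressure line is out, Redundant return filter fails}; {Aft accumulator offline, Auxiliary return filter 2 stuck, Inboard shutoff valve fails, Pressure line is out, Redundant return filter fails}; {#2 shutoff valve 2 faulted, Aft accumulator offline, Inboard shutoff valve fails, Main reservoir failed, Pressure line is out}; {#1 accumulator 2 trips, Aft accumulator offline, Inboard shutoff valve fails, Main reservoir failed, Pressure line is out}; {Aft accumulator offline, Auxiliary return filter 2 stuck, Inboard shutoff valve fails, Main reservoir failed, Pressure line is out}; {#2 engine-driven pump is inoperative, #2 shutoff valve 2 faulted, Aft accumulator offline, Backup selector valve is out, Electric pump stuck, Inboard shutoff valve fails, Lower pressure line 2 malfunctions, North case drain malfunctions, Pressure line is out, Reserve PTU degraded}; {#1 accumulator 2 trips, #2 engine-driven pump is inoperative, Aft accumulator offline, Backup selector valve is out, Electric pump stuck, Inboard shutoff valve fails, Lower pressure line 2 malfunctions, North case drain malfunctions, Pressure line is out, Reserve PTU degraded}; {#2 engine-driven pump is inoperative, Aft accumulator offline, Auxiliary return filter 2 stuck, Backup selector valve is out, Electric pump stuck, Inboard shutoff valve fails, Lower pressure line 2 malfunctions, North case drain malfunctions, Pressure line is out, Reserve PTU degraded}.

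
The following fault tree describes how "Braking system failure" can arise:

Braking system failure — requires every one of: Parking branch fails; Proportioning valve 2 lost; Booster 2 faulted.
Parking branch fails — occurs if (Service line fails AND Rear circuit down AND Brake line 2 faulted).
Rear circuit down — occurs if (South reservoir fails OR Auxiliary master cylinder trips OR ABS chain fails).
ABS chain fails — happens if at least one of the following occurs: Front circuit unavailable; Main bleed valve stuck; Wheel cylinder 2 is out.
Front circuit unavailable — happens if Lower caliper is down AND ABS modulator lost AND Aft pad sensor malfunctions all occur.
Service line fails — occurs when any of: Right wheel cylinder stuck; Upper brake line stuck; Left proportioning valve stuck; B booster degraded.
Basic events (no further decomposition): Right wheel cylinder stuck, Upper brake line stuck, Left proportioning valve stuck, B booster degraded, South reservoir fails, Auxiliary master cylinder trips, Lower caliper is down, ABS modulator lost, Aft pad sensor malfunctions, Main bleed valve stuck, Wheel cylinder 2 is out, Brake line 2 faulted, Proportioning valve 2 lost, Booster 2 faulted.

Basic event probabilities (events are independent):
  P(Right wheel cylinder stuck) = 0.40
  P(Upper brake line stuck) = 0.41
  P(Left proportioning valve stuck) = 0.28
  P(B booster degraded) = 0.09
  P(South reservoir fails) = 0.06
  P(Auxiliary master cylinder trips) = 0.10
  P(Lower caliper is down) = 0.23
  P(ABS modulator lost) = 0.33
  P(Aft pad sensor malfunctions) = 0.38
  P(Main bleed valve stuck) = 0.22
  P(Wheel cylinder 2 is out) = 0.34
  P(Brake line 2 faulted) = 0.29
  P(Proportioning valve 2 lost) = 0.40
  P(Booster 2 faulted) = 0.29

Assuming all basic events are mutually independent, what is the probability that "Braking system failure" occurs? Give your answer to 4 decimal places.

P(Service line fails) [OR] = 1 − (1−0.40) × (1−0.41) × (1−0.28) × (1−0.09) = 0.768059
P(Front circuit unavailable) [AND] = 0.23 × 0.33 × 0.38 = 0.028842
P(ABS chain fails) [OR] = 1 − (1−0.028842) × (1−0.22) × (1−0.34) = 0.500048
P(Rear circuit down) [OR] = 1 − (1−0.06) × (1−0.10) × (1−0.500048) = 0.577041
P(Parking branch fails) [AND] = 0.768059 × 0.577041 × 0.29 = 0.128528
P(Braking system failure) [AND] = 0.128528 × 0.40 × 0.29 = 0.014909
Rounded to 4 decimal places: P(Braking system failure) ≈ 0.0149.

0.0149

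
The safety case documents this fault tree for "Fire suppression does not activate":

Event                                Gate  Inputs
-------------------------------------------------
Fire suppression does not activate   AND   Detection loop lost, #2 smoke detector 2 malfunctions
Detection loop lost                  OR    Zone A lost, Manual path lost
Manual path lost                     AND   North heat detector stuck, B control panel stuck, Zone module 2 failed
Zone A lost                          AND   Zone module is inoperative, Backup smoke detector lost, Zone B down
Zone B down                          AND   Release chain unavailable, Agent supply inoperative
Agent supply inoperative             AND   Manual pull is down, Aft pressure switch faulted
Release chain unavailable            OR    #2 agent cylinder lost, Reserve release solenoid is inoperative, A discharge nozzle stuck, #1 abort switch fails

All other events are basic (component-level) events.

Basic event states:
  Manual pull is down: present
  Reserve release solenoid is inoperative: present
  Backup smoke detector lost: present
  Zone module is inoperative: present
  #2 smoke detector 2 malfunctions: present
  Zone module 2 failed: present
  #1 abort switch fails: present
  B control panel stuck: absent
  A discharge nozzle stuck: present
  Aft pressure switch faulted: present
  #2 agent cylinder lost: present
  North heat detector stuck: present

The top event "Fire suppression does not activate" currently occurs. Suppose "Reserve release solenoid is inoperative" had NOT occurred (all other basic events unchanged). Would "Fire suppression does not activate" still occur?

Counterfactual: set "Reserve release solenoid is inoperative" to not occurred.
Release chain unavailable [OR]: #2 agent cylinder lost=occurs, Reserve release solenoid is inoperative=not, A discharge nozzle stuck=occurs, #1 abort switch fails=occurs → at least one input occurs → occurs.
Agent supply inoperative [AND]: Manual pull is down=occurs, Aft pressure switch faulted=occurs → all inputs occur → occurs.
Zone B down [AND]: Release chain unavailable=occurs, Agent supply inoperative=occurs → all inputs occur → occurs.
Zone A lost [AND]: Zone module is inoperative=occurs, Backup smoke detector lost=occurs, Zone B down=occurs → all inputs occur → occurs.
Manual path lost [AND]: North heat detector stuck=occurs, B control panel stuck=not, Zone module 2 failed=occurs → not all inputs occur → does not occur.
Detection loop lost [OR]: Zone A lost=occurs, Manual path lost=not → at least one input occurs → occurs.
Fire suppression does not activate [AND]: Detection loop lost=occurs, #2 smoke detector 2 malfunctions=occurs → all inputs occur → occurs.

Yes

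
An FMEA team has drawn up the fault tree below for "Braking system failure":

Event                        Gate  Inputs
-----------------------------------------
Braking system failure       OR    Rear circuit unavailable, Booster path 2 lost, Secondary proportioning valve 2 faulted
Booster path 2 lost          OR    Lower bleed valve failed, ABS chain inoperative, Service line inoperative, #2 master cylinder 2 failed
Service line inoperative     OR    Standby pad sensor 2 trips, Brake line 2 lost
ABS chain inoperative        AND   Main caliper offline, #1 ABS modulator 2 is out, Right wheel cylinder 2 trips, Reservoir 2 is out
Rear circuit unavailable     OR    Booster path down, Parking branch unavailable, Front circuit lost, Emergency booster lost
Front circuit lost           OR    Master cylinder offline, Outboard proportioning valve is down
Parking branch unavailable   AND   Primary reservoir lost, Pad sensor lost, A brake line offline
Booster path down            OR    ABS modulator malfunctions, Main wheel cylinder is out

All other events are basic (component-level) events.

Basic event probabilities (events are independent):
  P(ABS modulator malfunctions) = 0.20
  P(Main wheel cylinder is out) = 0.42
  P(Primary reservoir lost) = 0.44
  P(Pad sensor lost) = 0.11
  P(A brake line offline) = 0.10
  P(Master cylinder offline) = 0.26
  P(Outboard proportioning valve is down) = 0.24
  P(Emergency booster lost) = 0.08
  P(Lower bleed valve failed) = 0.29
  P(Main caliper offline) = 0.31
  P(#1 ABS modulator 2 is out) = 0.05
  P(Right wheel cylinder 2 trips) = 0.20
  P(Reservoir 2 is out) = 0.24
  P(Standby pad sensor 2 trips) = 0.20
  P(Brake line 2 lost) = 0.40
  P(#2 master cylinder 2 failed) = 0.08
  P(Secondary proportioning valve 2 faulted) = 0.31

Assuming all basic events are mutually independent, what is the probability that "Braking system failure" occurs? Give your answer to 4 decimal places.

0.9484

P(Booster path down) [OR] = 1 − (1−0.20) × (1−0.42) = 0.536000
P(Parking branch unavailable) [AND] = 0.44 × 0.11 × 0.10 = 0.004840
P(Front circuit lost) [OR] = 1 − (1−0.26) × (1−0.24) = 0.437600
P(Rear circuit unavailable) [OR] = 1 − (1−0.536000) × (1−0.004840) × (1−0.437600) × (1−0.08) = 0.761085
P(ABS chain inoperative) [AND] = 0.31 × 0.05 × 0.20 × 0.24 = 0.000744
P(Service line inoperative) [OR] = 1 − (1−0.20) × (1−0.40) = 0.520000
P(Booster path 2 lost) [OR] = 1 − (1−0.29) × (1−0.000744) × (1−0.520000) × (1−0.08) = 0.686697
P(Braking system failure) [OR] = 1 − (1−0.761085) × (1−0.686697) × (1−0.31) = 0.948352
Rounded to 4 decimal places: P(Braking system failure) ≈ 0.9484.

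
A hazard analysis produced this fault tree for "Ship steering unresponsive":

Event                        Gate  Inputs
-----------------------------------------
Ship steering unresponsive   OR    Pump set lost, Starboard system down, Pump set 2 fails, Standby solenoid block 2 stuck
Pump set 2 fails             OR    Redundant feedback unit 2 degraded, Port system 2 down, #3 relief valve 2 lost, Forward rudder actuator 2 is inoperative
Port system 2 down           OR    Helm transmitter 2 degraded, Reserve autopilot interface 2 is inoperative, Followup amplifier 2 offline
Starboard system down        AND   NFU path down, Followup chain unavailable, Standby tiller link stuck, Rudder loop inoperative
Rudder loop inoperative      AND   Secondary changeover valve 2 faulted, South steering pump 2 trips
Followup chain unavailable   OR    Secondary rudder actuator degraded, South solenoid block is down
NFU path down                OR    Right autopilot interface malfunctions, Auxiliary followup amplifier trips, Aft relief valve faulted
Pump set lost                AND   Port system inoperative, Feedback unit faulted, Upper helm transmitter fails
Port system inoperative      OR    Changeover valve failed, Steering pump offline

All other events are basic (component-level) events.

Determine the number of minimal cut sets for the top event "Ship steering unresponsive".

15

Port system inoperative [OR]: union of children's cut sets → 2 cut set(s).
Pump set lost [AND]: one cut set from each child combined → 2 × 1 × 1 = 2 cut set(s).
NFU path down [OR]: union of children's cut sets → 3 cut set(s).
Followup chain unavailable [OR]: union of children's cut sets → 2 cut set(s).
Rudder loop inoperative [AND]: one cut set from each child combined → 1 × 1 = 1 cut set(s).
Starboard system down [AND]: one cut set from each child combined → 3 × 2 × 1 × 1 = 6 cut set(s).
Port system 2 down [OR]: union of children's cut sets → 3 cut set(s).
Pump set 2 fails [OR]: union of children's cut sets → 6 cut set(s).
Ship steering unresponsive [OR]: union of children's cut sets → 15 cut set(s).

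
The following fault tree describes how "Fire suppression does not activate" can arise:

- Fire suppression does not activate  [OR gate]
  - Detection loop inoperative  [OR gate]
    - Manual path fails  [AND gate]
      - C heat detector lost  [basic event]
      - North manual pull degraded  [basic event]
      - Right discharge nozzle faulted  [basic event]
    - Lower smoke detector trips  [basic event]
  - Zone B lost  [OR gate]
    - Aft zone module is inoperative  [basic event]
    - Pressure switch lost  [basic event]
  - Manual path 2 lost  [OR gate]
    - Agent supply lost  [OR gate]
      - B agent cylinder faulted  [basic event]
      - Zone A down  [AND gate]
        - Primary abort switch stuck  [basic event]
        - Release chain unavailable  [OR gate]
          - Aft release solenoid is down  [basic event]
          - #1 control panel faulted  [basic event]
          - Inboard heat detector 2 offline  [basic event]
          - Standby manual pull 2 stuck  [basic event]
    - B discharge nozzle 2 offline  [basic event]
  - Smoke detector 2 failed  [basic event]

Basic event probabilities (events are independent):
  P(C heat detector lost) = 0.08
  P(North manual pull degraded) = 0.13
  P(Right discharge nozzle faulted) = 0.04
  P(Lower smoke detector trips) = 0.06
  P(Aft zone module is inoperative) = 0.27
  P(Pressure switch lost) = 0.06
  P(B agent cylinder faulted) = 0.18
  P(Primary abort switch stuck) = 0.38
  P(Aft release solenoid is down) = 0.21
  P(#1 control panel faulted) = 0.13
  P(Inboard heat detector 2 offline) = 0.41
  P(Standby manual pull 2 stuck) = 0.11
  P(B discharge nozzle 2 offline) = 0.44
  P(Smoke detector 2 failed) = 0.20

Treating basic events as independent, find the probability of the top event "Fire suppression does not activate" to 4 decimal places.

0.8207

P(Manual path fails) [AND] = 0.08 × 0.13 × 0.04 = 0.000416
P(Detection loop inoperative) [OR] = 1 − (1−0.000416) × (1−0.06) = 0.060391
P(Zone B lost) [OR] = 1 − (1−0.27) × (1−0.06) = 0.313800
P(Release chain unavailable) [OR] = 1 − (1−0.21) × (1−0.13) × (1−0.41) × (1−0.11) = 0.639099
P(Zone A down) [AND] = 0.38 × 0.639099 = 0.242858
P(Agent supply lost) [OR] = 1 − (1−0.18) × (1−0.242858) = 0.379144
P(Manual path 2 lost) [OR] = 1 − (1−0.379144) × (1−0.44) = 0.652321
P(Fire suppression does not activate) [OR] = 1 − (1−0.060391) × (1−0.313800) × (1−0.652321) × (1−0.20) = 0.820664
Rounded to 4 decimal places: P(Fire suppression does not activate) ≈ 0.8207.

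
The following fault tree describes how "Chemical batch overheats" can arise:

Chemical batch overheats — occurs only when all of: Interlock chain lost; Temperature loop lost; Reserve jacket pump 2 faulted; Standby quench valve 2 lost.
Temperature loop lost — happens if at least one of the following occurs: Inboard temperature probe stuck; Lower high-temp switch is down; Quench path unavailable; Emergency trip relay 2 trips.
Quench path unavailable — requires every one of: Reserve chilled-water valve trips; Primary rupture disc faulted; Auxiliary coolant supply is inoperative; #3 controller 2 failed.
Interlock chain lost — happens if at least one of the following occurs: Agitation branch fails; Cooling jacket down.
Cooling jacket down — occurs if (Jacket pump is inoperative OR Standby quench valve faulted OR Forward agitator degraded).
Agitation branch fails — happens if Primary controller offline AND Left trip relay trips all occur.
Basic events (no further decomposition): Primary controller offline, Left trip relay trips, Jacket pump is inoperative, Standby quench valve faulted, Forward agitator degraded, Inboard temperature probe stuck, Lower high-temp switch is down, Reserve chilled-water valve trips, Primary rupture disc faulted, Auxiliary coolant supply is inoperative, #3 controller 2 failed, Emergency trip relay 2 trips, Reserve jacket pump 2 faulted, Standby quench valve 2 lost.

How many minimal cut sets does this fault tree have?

Agitation branch fails [AND]: one cut set from each child combined → 1 × 1 = 1 cut set(s).
Cooling jacket down [OR]: union of children's cut sets → 3 cut set(s).
Interlock chain lost [OR]: union of children's cut sets → 4 cut set(s).
Quench path unavailable [AND]: one cut set from each child combined → 1 × 1 × 1 × 1 = 1 cut set(s).
Temperature loop lost [OR]: union of children's cut sets → 4 cut set(s).
Chemical batch overheats [AND]: one cut set from each child combined → 4 × 4 × 1 × 1 = 16 cut set(s).

16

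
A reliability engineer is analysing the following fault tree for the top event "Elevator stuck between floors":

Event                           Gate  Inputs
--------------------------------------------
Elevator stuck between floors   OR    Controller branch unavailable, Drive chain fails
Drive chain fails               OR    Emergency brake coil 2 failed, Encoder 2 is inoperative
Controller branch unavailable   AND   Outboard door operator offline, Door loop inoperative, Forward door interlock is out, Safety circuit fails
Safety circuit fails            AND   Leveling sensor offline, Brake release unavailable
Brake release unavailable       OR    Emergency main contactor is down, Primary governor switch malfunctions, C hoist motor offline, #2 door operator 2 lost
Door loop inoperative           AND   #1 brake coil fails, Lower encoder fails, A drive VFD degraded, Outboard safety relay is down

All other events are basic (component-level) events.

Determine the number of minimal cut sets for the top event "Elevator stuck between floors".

Door loop inoperative [AND]: one cut set from each child combined → 1 × 1 × 1 × 1 = 1 cut set(s).
Brake release unavailable [OR]: union of children's cut sets → 4 cut set(s).
Safety circuit fails [AND]: one cut set from each child combined → 1 × 4 = 4 cut set(s).
Controller branch unavailable [AND]: one cut set from each child combined → 1 × 1 × 1 × 4 = 4 cut set(s).
Drive chain fails [OR]: union of children's cut sets → 2 cut set(s).
Elevator stuck between floors [OR]: union of children's cut sets → 6 cut set(s).
Minimal cut sets: {#1 brake coil fails, A drive VFD degraded, Emergency main contactor is down, Forward door interlock is out, Leveling sensor offline, Lower encoder fails, Outboard door operator offline, Outboard safety relay is down}; {#1 brake coil fails, A drive VFD degraded, Forward door interlock is out, Leveling sensor offline, Lower encoder fails, Outboard door operator offline, Outboard safety relay is down, Primary governor switch malfunctions}; {#1 brake coil fails, A drive VFD degraded, C hoist motor offline, Forward door interlock is out, Leveling sensor offline, Lower encoder fails, Outboard door operator offline, Outboard safety relay is down}; {#1 brake coil fails, #2 door operator 2 lost, A drive VFD degraded, Forward door interlock is out, Leveling sensor offline, Lower encoder fails, Outboard door operator offline, Outboard safety relay is down}; {Emergency brake coil 2 failed}; {Encoder 2 is inoperative}.

6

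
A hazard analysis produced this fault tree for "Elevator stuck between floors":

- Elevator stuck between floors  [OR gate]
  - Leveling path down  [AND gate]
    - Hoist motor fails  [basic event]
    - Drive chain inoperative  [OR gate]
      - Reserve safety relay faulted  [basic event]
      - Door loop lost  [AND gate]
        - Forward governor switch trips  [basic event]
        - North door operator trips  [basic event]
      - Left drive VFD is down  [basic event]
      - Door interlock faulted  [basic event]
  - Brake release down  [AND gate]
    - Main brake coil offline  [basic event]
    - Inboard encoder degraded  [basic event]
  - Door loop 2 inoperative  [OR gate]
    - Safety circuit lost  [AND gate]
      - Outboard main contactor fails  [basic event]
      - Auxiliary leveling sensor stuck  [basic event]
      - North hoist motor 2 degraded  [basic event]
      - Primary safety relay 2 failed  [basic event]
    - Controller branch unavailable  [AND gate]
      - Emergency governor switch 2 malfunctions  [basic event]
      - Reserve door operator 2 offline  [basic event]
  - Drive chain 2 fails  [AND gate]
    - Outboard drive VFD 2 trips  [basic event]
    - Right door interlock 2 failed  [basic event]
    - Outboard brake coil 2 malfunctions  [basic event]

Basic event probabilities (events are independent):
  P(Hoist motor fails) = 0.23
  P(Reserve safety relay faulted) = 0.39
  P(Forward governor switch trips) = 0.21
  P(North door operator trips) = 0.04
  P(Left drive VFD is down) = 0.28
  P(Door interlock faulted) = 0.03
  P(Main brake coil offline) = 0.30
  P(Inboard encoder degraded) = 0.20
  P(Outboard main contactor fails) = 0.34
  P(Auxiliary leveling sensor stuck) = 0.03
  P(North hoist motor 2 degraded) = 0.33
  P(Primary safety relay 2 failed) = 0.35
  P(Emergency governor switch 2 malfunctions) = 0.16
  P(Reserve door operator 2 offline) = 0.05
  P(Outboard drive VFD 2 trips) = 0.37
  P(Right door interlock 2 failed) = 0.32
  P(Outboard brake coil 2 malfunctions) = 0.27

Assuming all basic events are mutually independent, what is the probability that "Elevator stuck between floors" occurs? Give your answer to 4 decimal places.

0.2182

P(Door loop lost) [AND] = 0.21 × 0.04 = 0.008400
P(Drive chain inoperative) [OR] = 1 − (1−0.39) × (1−0.008400) × (1−0.28) × (1−0.03) = 0.577555
P(Leveling path down) [AND] = 0.23 × 0.577555 = 0.132838
P(Brake release down) [AND] = 0.30 × 0.20 = 0.060000
P(Safety circuit lost) [AND] = 0.34 × 0.03 × 0.33 × 0.35 = 0.001178
P(Controller branch unavailable) [AND] = 0.16 × 0.05 = 0.008000
P(Door loop 2 inoperative) [OR] = 1 − (1−0.001178) × (1−0.008000) = 0.009169
P(Drive chain 2 fails) [AND] = 0.37 × 0.32 × 0.27 = 0.031968
P(Elevator stuck between floors) [OR] = 1 − (1−0.132838) × (1−0.060000) × (1−0.009169) × (1−0.031968) = 0.218161
Rounded to 4 decimal places: P(Elevator stuck between floors) ≈ 0.2182.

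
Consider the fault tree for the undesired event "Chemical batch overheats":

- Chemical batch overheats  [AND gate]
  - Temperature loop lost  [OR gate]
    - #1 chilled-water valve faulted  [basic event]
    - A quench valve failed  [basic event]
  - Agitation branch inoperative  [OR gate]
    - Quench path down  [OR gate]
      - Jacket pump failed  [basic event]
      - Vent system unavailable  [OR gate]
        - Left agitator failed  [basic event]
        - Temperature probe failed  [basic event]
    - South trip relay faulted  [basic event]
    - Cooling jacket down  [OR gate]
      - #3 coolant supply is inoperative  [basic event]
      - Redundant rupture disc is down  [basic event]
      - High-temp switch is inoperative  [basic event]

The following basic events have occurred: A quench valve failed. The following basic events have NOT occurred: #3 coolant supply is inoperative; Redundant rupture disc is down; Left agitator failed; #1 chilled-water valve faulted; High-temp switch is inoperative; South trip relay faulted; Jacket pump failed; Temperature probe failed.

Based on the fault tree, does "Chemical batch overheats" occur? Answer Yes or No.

No

Temperature loop lost [OR]: #1 chilled-water valve faulted=not, A quench valve failed=occurs → at least one input occurs → occurs.
Vent system unavailable [OR]: Left agitator failed=not, Temperature probe failed=not → no input occurs → does not occur.
Quench path down [OR]: Jacket pump failed=not, Vent system unavailable=not → no input occurs → does not occur.
Cooling jacket down [OR]: #3 coolant supply is inoperative=not, Redundant rupture disc is down=not, High-temp switch is inoperative=not → no input occurs → does not occur.
Agitation branch inoperative [OR]: Quench path down=not, South trip relay faulted=not, Cooling jacket down=not → no input occurs → does not occur.
Chemical batch overheats [AND]: Temperature loop lost=occurs, Agitation branch inoperative=not → not all inputs occur → does not occur.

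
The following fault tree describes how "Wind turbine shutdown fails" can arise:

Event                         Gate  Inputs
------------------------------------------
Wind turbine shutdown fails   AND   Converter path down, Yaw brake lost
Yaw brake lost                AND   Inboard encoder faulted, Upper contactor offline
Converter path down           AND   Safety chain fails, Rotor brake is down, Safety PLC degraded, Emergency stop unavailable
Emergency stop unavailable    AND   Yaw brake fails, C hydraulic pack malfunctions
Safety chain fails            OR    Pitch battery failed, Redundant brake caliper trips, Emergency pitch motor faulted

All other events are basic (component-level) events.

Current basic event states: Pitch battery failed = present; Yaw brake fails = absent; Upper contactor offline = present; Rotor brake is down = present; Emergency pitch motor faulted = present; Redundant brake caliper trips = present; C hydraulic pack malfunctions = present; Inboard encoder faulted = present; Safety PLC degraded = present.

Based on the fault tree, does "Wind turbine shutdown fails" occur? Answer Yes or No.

No

Safety chain fails [OR]: Pitch battery failed=occurs, Redundant brake caliper trips=occurs, Emergency pitch motor faulted=occurs → at least one input occurs → occurs.
Emergency stop unavailable [AND]: Yaw brake fails=not, C hydraulic pack malfunctions=occurs → not all inputs occur → does not occur.
Converter path down [AND]: Safety chain fails=occurs, Rotor brake is down=occurs, Safety PLC degraded=occurs, Emergency stop unavailable=not → not all inputs occur → does not occur.
Yaw brake lost [AND]: Inboard encoder faulted=occurs, Upper contactor offline=occurs → all inputs occur → occurs.
Wind turbine shutdown fails [AND]: Converter path down=not, Yaw brake lost=occurs → not all inputs occur → does not occur.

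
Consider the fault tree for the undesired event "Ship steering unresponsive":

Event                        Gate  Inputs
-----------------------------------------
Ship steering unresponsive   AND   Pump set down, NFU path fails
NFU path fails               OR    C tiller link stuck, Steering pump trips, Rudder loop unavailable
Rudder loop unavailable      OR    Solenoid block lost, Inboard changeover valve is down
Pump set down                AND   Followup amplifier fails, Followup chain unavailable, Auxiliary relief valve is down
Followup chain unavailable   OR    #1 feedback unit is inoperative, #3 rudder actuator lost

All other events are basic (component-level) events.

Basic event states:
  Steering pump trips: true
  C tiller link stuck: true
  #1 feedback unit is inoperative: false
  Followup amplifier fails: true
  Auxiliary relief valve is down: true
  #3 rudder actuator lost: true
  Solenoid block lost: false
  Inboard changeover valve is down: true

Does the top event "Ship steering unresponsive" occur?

Yes

Followup chain unavailable [OR]: #1 feedback unit is inoperative=not, #3 rudder actuator lost=occurs → at least one input occurs → occurs.
Pump set down [AND]: Followup amplifier fails=occurs, Followup chain unavailable=occurs, Auxiliary relief valve is down=occurs → all inputs occur → occurs.
Rudder loop unavailable [OR]: Solenoid block lost=not, Inboard changeover valve is down=occurs → at least one input occurs → occurs.
NFU path fails [OR]: C tiller link stuck=occurs, Steering pump trips=occurs, Rudder loop unavailable=occurs → at least one input occurs → occurs.
Ship steering unresponsive [AND]: Pump set down=occurs, NFU path fails=occurs → all inputs occur → occurs.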